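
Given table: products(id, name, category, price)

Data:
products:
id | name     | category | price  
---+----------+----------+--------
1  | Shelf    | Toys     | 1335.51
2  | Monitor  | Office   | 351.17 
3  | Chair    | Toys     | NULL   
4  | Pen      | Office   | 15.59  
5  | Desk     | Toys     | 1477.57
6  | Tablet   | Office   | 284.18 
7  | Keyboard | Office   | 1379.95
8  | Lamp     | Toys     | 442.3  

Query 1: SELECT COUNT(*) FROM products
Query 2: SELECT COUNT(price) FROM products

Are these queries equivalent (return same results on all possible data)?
No, not equivalent

Query 1 returns: [(8,)]
Query 2 returns: [(7,)]

Reason: COUNT(*) includes NULLs, COUNT(column) excludes them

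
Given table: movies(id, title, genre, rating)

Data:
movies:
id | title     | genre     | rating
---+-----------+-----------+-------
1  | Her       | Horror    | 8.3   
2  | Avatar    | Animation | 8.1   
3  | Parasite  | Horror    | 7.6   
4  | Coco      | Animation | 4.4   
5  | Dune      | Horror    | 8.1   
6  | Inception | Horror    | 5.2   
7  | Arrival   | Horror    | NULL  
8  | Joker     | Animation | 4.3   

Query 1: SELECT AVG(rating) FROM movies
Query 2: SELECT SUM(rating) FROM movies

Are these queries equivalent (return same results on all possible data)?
No, not equivalent

Query 1 returns: [(6.571428571428571,)]
Query 2 returns: [(46.0,)]

Reason: AVG vs SUM give different aggregate values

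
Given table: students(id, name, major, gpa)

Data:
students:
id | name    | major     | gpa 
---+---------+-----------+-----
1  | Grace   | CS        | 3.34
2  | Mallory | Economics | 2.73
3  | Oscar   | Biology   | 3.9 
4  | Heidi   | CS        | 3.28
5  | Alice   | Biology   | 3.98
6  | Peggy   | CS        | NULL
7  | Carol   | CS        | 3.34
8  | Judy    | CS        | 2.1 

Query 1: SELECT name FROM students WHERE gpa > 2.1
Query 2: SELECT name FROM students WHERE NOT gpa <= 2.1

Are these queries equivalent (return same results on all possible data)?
Yes, equivalent

Both queries return: [('Alice',), ('Carol',), ('Grace',), ('Heidi',), ('Mallory',), ('Oscar',)]

Reason: Both filter gpa > 2.1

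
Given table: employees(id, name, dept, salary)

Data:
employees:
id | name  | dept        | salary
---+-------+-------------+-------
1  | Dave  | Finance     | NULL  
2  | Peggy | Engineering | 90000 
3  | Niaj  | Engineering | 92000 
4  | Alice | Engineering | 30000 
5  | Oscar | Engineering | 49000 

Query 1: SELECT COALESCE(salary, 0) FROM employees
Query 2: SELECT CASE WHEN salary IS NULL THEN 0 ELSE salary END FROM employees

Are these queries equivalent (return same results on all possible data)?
Yes, equivalent

Both queries return: [(0,), (30000,), (49000,), (90000,), (92000,)]

Reason: COALESCE vs CASE for NULL handling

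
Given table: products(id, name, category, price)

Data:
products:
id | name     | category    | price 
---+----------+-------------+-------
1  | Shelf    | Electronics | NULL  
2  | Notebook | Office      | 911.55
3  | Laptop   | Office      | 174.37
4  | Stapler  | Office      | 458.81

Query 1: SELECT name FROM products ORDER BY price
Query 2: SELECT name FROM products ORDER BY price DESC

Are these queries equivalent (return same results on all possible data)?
No, not equivalent

Query 1 returns: [('Shelf',), ('Laptop',), ('Stapler',), ('Notebook',)]
Query 2 returns: [('Notebook',), ('Stapler',), ('Laptop',), ('Shelf',)]

Reason: ASC vs DESC gives opposite ordering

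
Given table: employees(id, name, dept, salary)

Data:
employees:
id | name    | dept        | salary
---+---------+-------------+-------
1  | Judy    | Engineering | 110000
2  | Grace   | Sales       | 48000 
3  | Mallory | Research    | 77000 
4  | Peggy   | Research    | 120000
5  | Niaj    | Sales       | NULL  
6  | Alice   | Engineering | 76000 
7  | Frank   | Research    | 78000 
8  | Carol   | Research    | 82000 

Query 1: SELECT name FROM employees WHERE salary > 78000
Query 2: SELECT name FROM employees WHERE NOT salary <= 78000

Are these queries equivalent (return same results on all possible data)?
Yes, equivalent

Both queries return: [('Carol',), ('Judy',), ('Peggy',)]

Reason: Both filter salary > 78000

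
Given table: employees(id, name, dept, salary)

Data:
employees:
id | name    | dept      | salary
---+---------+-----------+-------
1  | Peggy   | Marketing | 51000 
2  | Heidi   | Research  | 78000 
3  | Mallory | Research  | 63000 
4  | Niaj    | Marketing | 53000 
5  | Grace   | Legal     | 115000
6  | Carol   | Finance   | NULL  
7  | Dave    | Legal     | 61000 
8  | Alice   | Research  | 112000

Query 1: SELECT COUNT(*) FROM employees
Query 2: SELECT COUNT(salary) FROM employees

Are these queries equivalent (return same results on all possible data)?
No, not equivalent

Query 1 returns: [(8,)]
Query 2 returns: [(7,)]

Reason: COUNT(*) includes NULLs, COUNT(column) excludes them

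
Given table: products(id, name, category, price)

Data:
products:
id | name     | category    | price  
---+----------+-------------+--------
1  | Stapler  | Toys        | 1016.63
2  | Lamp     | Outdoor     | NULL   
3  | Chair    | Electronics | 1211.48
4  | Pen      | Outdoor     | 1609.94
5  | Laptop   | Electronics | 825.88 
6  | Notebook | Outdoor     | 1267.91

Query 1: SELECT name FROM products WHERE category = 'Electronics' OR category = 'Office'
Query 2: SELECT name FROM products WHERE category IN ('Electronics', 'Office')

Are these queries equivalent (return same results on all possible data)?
Yes, equivalent

Both queries return: [('Chair',), ('Laptop',)]

Reason: OR vs IN are equivalent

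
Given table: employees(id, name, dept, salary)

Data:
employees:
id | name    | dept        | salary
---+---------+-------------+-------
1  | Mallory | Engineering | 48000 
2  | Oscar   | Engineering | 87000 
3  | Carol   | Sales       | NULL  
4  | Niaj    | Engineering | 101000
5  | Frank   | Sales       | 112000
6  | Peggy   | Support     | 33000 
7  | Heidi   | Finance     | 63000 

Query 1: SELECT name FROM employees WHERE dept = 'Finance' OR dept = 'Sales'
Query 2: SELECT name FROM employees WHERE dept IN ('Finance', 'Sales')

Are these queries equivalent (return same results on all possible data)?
Yes, equivalent

Both queries return: [('Carol',), ('Frank',), ('Heidi',)]

Reason: OR vs IN are equivalent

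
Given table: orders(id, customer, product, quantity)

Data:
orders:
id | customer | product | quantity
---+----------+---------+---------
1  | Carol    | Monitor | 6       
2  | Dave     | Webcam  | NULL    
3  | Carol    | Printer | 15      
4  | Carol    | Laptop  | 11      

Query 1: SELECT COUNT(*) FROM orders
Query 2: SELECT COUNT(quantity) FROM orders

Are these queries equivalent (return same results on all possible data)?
No, not equivalent

Query 1 returns: [(4,)]
Query 2 returns: [(3,)]

Reason: COUNT(*) includes NULLs, COUNT(column) excludes them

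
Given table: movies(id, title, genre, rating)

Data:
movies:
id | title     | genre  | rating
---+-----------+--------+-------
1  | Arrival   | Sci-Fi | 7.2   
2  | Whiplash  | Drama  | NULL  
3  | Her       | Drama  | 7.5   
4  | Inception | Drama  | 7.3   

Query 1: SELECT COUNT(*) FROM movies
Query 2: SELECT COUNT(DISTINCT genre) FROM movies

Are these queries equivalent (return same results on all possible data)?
No, not equivalent

Query 1 returns: [(4,)]
Query 2 returns: [(2,)]

Reason: COUNT(*) counts rows, COUNT(DISTINCT genre) counts unique genres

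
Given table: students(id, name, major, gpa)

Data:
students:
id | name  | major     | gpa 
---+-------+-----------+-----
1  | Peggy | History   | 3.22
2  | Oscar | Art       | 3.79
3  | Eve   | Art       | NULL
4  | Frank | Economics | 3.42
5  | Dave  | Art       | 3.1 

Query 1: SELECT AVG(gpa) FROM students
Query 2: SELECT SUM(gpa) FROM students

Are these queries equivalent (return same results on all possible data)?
No, not equivalent

Query 1 returns: [(3.3825000000000003,)]
Query 2 returns: [(13.530000000000001,)]

Reason: AVG vs SUM give different aggregate values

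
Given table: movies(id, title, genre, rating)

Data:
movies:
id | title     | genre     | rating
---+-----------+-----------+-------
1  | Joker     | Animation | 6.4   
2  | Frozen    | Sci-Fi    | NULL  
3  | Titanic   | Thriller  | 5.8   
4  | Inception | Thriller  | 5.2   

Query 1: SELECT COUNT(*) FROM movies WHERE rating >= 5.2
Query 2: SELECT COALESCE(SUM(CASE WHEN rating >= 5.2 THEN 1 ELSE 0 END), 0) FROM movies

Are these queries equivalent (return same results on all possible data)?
Yes, equivalent

Both queries return: [(3,)]

Reason: COUNT with WHERE vs conditional SUM (COALESCE handles empty-table NULL)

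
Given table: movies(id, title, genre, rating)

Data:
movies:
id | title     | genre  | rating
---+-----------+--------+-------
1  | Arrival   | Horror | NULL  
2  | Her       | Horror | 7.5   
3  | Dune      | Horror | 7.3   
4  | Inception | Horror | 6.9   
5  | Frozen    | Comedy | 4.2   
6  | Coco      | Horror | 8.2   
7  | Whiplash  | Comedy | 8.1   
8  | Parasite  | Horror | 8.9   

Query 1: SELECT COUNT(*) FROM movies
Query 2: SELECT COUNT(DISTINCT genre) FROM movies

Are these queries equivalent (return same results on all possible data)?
No, not equivalent

Query 1 returns: [(8,)]
Query 2 returns: [(2,)]

Reason: COUNT(*) counts rows, COUNT(DISTINCT genre) counts unique genres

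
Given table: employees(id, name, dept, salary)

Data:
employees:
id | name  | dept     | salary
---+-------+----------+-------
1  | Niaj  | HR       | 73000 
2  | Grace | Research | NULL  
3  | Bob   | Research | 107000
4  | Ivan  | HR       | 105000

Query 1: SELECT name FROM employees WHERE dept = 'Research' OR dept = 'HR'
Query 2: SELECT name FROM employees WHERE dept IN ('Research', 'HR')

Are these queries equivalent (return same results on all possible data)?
Yes, equivalent

Both queries return: [('Bob',), ('Grace',), ('Ivan',), ('Niaj',)]

Reason: OR vs IN are equivalent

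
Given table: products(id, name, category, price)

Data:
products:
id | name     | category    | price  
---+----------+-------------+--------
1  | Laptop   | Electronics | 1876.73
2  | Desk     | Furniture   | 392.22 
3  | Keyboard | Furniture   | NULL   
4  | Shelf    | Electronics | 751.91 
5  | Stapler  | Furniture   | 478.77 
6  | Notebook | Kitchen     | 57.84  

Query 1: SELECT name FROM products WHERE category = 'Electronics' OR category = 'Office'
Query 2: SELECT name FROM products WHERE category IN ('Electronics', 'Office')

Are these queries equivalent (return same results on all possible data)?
Yes, equivalent

Both queries return: [('Laptop',), ('Shelf',)]

Reason: OR vs IN are equivalent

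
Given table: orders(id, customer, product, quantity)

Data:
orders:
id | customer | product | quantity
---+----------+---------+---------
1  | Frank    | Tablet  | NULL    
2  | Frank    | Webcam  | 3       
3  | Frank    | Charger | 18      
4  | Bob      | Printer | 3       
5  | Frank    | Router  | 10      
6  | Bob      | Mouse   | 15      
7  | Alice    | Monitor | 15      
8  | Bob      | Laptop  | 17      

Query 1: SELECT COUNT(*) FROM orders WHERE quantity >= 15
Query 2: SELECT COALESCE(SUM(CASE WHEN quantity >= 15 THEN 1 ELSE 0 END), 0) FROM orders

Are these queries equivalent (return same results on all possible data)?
Yes, equivalent

Both queries return: [(4,)]

Reason: COUNT with WHERE vs conditional SUM (COALESCE handles empty-table NULL)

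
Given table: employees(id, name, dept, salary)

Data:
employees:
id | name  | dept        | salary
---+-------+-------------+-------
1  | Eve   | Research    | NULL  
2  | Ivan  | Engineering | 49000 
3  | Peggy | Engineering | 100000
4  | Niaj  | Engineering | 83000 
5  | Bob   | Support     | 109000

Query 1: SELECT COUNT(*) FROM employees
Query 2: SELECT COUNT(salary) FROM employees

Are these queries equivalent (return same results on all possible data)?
No, not equivalent

Query 1 returns: [(5,)]
Query 2 returns: [(4,)]

Reason: COUNT(*) includes NULLs, COUNT(column) excludes them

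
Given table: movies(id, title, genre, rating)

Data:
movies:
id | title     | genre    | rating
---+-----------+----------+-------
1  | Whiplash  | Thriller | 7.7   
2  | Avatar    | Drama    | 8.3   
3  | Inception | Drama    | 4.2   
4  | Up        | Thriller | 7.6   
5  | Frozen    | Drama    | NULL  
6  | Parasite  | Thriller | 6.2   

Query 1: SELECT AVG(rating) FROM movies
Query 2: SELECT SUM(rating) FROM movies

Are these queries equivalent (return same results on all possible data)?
No, not equivalent

Query 1 returns: [(6.8,)]
Query 2 returns: [(34.0,)]

Reason: AVG vs SUM give different aggregate values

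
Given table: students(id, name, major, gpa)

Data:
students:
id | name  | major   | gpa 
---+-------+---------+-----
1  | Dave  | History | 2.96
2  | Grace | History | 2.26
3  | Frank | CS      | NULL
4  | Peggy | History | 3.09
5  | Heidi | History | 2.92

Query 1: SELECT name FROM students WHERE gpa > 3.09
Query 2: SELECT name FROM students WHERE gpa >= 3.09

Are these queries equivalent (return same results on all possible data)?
No, not equivalent

Query 1 returns: []
Query 2 returns: [('Peggy',)]

Reason: > vs >= gives different results when gpa = 3.09 exists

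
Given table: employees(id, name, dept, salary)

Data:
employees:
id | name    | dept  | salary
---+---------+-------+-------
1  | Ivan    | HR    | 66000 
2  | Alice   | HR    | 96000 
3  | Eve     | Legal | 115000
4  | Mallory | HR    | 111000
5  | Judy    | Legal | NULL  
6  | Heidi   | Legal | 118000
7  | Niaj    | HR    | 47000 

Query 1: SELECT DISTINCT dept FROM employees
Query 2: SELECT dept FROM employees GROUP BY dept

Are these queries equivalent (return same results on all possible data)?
Yes, equivalent

Both queries return: [('HR',), ('Legal',)]

Reason: Both get unique depts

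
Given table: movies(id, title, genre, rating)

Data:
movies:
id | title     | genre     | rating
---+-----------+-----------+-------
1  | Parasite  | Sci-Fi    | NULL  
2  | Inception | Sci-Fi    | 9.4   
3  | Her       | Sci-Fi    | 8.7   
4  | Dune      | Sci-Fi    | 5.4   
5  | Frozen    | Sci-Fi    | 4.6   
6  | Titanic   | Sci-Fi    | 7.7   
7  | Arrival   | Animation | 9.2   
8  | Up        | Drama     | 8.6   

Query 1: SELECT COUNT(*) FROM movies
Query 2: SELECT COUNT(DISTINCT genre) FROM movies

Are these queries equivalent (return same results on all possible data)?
No, not equivalent

Query 1 returns: [(8,)]
Query 2 returns: [(3,)]

Reason: COUNT(*) counts rows, COUNT(DISTINCT genre) counts unique genres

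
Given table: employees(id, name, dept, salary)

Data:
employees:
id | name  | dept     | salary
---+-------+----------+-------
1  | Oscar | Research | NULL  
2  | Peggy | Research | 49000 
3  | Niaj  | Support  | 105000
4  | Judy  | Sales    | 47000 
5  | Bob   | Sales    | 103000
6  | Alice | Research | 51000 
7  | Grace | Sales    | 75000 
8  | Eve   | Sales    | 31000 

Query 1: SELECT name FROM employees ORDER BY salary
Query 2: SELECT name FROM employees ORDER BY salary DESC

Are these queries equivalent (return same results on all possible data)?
No, not equivalent

Query 1 returns: [('Oscar',), ('Eve',), ('Judy',), ('Peggy',), ('Alice',), ('Grace',), ('Bob',), ('Niaj',)]
Query 2 returns: [('Niaj',), ('Bob',), ('Grace',), ('Alice',), ('Peggy',), ('Judy',), ('Eve',), ('Oscar',)]

Reason: ASC vs DESC gives opposite ordering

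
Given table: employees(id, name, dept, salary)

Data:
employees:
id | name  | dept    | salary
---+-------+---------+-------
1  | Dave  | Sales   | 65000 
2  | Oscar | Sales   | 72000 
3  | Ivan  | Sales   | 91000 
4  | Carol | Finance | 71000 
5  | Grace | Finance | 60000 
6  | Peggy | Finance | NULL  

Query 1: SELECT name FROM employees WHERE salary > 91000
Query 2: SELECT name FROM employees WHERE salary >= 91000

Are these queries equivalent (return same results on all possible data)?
No, not equivalent

Query 1 returns: []
Query 2 returns: [('Ivan',)]

Reason: > vs >= gives different results when salary = 91000 exists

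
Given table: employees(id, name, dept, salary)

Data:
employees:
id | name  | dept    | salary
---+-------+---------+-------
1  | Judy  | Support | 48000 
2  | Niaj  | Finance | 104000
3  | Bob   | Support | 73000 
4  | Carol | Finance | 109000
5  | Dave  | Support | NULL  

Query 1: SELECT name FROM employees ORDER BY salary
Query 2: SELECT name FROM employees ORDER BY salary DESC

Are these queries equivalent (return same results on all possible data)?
No, not equivalent

Query 1 returns: [('Dave',), ('Judy',), ('Bob',), ('Niaj',), ('Carol',)]
Query 2 returns: [('Carol',), ('Niaj',), ('Bob',), ('Judy',), ('Dave',)]

Reason: ASC vs DESC gives opposite ordering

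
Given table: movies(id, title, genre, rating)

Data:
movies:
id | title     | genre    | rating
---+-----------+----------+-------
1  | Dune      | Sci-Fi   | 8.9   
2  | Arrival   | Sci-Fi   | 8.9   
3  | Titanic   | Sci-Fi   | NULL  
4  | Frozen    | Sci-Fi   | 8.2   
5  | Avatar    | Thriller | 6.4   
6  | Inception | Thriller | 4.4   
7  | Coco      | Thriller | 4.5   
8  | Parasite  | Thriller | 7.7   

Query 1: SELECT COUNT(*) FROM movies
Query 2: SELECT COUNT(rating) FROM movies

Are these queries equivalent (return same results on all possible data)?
No, not equivalent

Query 1 returns: [(8,)]
Query 2 returns: [(7,)]

Reason: COUNT(*) includes NULLs, COUNT(column) excludes them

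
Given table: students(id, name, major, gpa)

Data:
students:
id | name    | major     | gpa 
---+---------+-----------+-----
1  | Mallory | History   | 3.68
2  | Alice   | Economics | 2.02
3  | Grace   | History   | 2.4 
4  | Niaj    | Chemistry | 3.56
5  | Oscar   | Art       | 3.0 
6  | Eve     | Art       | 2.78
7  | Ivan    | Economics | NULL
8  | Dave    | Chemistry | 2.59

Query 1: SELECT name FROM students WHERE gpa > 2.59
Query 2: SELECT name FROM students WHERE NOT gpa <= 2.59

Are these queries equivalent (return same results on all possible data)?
Yes, equivalent

Both queries return: [('Eve',), ('Mallory',), ('Niaj',), ('Oscar',)]

Reason: Both filter gpa > 2.59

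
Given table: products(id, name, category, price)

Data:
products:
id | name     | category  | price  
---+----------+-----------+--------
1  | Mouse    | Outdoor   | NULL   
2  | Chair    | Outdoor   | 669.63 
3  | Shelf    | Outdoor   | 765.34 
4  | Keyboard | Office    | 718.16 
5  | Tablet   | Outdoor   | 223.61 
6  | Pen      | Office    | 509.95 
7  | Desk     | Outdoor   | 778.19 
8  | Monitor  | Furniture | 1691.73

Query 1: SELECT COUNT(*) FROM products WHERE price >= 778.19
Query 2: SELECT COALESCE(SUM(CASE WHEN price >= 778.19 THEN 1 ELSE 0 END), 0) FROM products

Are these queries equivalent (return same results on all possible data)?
Yes, equivalent

Both queries return: [(2,)]

Reason: COUNT with WHERE vs conditional SUM (COALESCE handles empty-table NULL)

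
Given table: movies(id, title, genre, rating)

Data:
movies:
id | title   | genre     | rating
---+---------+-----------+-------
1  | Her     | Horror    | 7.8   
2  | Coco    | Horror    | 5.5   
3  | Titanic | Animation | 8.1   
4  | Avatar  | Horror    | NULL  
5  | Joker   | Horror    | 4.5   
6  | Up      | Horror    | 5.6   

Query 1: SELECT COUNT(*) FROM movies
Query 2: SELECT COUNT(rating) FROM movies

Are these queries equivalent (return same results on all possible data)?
No, not equivalent

Query 1 returns: [(6,)]
Query 2 returns: [(5,)]

Reason: COUNT(*) includes NULLs, COUNT(column) excludes them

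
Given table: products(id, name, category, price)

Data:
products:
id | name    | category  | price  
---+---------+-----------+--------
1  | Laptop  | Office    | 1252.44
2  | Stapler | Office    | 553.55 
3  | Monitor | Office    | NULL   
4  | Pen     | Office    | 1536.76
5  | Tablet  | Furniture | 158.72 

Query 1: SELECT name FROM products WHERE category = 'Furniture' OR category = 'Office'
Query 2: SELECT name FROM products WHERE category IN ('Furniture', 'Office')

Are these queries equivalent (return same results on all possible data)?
Yes, equivalent

Both queries return: [('Laptop',), ('Monitor',), ('Pen',), ('Stapler',), ('Tablet',)]

Reason: OR vs IN are equivalent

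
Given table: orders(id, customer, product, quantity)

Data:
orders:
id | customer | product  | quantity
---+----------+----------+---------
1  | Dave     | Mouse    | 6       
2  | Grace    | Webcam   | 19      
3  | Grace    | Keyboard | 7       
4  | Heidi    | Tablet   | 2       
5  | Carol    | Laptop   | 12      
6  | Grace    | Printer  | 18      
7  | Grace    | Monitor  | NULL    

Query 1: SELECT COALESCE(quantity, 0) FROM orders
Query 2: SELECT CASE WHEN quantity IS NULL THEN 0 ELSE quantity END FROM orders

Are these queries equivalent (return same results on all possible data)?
Yes, equivalent

Both queries return: [(0,), (2,), (6,), (7,), (12,), (18,), (19,)]

Reason: COALESCE vs CASE for NULL handling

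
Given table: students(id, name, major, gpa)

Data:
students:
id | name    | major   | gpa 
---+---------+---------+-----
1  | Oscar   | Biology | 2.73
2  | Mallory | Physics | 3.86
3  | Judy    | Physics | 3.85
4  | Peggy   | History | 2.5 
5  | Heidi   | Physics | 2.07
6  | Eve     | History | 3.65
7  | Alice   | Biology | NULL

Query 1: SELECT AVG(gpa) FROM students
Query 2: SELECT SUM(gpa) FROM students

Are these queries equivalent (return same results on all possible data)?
No, not equivalent

Query 1 returns: [(3.11,)]
Query 2 returns: [(18.66,)]

Reason: AVG vs SUM give different aggregate values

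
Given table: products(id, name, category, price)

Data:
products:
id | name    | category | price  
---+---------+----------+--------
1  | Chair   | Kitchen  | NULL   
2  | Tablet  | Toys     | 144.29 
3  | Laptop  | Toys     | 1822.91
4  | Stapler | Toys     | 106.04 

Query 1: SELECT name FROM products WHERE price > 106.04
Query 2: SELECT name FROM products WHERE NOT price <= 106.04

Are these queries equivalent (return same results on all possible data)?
Yes, equivalent

Both queries return: [('Laptop',), ('Tablet',)]

Reason: Both filter price > 106.04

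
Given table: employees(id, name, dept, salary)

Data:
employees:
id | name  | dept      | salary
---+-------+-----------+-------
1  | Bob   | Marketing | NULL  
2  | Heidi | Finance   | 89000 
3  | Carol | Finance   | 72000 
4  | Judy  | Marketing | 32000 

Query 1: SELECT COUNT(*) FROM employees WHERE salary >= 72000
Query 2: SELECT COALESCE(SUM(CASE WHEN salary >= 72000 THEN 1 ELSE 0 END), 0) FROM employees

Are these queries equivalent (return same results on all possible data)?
Yes, equivalent

Both queries return: [(2,)]

Reason: COUNT with WHERE vs conditional SUM (COALESCE handles empty-table NULL)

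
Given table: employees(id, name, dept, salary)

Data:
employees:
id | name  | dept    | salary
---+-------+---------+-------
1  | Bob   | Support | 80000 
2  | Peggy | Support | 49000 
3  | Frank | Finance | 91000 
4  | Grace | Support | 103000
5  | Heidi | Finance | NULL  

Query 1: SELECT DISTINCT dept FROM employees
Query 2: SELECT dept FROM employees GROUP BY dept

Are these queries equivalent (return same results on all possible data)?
Yes, equivalent

Both queries return: [('Finance',), ('Support',)]

Reason: Both get unique depts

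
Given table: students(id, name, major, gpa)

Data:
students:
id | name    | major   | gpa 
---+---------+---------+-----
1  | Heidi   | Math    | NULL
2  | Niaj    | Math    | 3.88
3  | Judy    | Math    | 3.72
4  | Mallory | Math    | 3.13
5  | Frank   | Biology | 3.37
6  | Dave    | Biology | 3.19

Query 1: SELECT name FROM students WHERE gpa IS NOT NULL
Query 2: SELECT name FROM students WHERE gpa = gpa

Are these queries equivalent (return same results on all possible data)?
Yes, equivalent

Both queries return: [('Dave',), ('Frank',), ('Judy',), ('Mallory',), ('Niaj',)]

Reason: IS NOT NULL vs self-equality (both exclude NULLs)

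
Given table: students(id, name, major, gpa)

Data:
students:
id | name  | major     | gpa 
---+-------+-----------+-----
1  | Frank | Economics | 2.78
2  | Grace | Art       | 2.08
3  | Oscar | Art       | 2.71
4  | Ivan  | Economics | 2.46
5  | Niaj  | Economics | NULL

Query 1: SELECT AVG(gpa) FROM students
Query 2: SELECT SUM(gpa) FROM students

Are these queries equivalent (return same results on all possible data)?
No, not equivalent

Query 1 returns: [(2.5075,)]
Query 2 returns: [(10.03,)]

Reason: AVG vs SUM give different aggregate values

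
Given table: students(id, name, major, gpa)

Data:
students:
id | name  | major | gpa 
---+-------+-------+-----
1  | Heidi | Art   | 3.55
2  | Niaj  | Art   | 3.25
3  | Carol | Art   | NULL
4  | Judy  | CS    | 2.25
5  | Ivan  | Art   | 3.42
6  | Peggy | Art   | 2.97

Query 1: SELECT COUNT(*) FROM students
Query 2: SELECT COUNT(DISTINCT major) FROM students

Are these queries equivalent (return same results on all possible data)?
No, not equivalent

Query 1 returns: [(6,)]
Query 2 returns: [(2,)]

Reason: COUNT(*) counts rows, COUNT(DISTINCT major) counts unique majors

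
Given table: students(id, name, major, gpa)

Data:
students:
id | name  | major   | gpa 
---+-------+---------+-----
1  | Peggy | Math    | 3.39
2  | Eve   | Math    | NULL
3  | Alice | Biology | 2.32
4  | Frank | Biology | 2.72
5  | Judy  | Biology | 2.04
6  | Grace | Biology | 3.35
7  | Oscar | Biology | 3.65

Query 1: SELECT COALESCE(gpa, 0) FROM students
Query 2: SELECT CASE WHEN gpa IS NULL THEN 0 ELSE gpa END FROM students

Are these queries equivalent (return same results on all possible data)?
Yes, equivalent

Both queries return: [(0,), (2.04,), (2.32,), (2.72,), (3.35,), (3.39,), (3.65,)]

Reason: COALESCE vs CASE for NULL handling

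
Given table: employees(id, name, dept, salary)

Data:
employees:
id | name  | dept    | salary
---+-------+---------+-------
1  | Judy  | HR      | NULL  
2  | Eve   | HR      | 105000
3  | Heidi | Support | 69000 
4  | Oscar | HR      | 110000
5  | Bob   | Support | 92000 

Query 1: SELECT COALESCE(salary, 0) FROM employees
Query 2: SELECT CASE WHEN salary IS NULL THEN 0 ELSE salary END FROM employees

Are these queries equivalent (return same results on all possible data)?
Yes, equivalent

Both queries return: [(0,), (69000,), (92000,), (105000,), (110000,)]

Reason: COALESCE vs CASE for NULL handling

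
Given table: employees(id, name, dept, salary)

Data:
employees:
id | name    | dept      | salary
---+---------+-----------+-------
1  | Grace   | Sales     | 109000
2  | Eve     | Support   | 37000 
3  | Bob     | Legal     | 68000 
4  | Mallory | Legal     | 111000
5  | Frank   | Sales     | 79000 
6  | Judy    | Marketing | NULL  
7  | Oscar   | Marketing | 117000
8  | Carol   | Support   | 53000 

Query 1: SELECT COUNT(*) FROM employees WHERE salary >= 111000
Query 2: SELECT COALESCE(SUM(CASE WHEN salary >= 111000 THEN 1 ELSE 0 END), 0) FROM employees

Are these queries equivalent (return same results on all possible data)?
Yes, equivalent

Both queries return: [(2,)]

Reason: COUNT with WHERE vs conditional SUM (COALESCE handles empty-table NULL)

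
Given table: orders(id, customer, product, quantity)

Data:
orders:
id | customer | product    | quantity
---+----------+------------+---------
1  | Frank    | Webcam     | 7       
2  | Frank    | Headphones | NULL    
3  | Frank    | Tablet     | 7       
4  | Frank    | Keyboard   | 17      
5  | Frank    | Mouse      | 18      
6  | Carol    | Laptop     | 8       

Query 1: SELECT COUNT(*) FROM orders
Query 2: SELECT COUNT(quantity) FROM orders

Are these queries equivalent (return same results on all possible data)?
No, not equivalent

Query 1 returns: [(6,)]
Query 2 returns: [(5,)]

Reason: COUNT(*) includes NULLs, COUNT(column) excludes them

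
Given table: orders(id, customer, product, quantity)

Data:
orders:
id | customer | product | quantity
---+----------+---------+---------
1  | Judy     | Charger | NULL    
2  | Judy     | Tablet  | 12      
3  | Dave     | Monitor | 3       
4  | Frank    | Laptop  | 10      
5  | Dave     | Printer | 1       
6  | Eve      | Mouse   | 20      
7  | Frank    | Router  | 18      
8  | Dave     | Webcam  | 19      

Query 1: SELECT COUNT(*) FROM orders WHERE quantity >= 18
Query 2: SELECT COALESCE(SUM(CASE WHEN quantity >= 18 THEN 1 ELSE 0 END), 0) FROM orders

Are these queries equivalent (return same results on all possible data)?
Yes, equivalent

Both queries return: [(3,)]

Reason: COUNT with WHERE vs conditional SUM (COALESCE handles empty-table NULL)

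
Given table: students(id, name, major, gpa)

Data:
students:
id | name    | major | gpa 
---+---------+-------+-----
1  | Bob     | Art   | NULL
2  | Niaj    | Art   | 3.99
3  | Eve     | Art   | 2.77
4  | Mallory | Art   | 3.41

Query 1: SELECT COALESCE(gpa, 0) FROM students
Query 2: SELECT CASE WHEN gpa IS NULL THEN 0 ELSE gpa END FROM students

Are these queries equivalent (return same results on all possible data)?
Yes, equivalent

Both queries return: [(0,), (2.77,), (3.41,), (3.99,)]

Reason: COALESCE vs CASE for NULL handling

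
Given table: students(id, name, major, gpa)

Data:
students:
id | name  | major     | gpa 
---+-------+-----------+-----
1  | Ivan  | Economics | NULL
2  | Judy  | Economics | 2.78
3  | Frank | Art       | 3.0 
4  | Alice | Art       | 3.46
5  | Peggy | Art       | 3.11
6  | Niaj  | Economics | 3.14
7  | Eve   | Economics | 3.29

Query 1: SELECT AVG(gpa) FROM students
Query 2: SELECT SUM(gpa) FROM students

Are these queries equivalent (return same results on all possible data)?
No, not equivalent

Query 1 returns: [(3.1300000000000003,)]
Query 2 returns: [(18.78,)]

Reason: AVG vs SUM give different aggregate values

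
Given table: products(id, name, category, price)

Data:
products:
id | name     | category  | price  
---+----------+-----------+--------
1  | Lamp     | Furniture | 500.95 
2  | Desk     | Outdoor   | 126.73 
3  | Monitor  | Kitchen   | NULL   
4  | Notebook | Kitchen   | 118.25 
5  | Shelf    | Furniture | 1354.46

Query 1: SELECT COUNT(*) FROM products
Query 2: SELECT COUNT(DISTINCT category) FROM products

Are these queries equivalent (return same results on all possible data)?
No, not equivalent

Query 1 returns: [(5,)]
Query 2 returns: [(3,)]

Reason: COUNT(*) counts rows, COUNT(DISTINCT category) counts unique categorys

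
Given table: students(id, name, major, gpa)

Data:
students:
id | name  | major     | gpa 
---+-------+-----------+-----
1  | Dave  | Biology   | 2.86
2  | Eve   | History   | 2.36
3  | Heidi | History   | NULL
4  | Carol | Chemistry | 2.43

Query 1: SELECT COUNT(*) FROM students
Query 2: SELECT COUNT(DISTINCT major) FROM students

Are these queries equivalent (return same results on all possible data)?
No, not equivalent

Query 1 returns: [(4,)]
Query 2 returns: [(3,)]

Reason: COUNT(*) counts rows, COUNT(DISTINCT major) counts unique majors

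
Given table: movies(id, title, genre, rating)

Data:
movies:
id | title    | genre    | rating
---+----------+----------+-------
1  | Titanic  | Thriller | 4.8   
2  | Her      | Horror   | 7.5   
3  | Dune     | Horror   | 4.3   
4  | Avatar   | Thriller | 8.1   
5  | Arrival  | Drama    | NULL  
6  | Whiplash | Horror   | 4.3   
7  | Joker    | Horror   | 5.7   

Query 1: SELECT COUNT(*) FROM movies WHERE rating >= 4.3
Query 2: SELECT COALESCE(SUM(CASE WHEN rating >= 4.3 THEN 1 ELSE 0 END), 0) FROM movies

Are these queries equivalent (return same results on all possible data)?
Yes, equivalent

Both queries return: [(6,)]

Reason: COUNT with WHERE vs conditional SUM (COALESCE handles empty-table NULL)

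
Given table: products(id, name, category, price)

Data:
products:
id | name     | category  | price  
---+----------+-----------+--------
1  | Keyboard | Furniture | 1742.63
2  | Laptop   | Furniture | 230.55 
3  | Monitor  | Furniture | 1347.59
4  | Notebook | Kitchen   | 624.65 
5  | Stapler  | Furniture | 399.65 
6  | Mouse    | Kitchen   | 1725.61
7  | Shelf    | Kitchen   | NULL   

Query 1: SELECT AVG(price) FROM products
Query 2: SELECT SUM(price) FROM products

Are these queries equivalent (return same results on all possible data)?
No, not equivalent

Query 1 returns: [(1011.7800000000001,)]
Query 2 returns: [(6070.68,)]

Reason: AVG vs SUM give different aggregate values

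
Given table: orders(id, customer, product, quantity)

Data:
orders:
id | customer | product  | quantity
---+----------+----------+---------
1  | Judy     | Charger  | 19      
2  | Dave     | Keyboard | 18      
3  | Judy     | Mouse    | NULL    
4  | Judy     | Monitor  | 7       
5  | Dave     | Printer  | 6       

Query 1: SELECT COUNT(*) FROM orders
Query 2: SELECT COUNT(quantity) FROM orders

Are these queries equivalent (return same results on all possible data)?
No, not equivalent

Query 1 returns: [(5,)]
Query 2 returns: [(4,)]

Reason: COUNT(*) includes NULLs, COUNT(column) excludes them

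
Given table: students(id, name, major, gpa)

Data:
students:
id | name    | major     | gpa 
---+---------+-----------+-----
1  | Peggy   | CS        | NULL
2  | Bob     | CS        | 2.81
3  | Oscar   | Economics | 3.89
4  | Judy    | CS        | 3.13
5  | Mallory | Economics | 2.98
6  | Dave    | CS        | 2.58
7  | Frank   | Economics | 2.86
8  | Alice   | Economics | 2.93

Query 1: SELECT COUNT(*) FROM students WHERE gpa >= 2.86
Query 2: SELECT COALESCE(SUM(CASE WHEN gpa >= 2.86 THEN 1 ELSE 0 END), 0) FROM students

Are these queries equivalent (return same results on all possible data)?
Yes, equivalent

Both queries return: [(5,)]

Reason: COUNT with WHERE vs conditional SUM (COALESCE handles empty-table NULL)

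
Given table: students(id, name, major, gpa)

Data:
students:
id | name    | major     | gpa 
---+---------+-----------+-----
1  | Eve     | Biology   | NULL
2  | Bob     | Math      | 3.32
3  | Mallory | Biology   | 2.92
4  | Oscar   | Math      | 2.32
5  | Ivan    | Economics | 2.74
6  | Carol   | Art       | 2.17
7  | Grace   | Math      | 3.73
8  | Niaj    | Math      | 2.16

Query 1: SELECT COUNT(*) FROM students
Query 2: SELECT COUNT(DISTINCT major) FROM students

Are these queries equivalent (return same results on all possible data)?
No, not equivalent

Query 1 returns: [(8,)]
Query 2 returns: [(4,)]

Reason: COUNT(*) counts rows, COUNT(DISTINCT major) counts unique majors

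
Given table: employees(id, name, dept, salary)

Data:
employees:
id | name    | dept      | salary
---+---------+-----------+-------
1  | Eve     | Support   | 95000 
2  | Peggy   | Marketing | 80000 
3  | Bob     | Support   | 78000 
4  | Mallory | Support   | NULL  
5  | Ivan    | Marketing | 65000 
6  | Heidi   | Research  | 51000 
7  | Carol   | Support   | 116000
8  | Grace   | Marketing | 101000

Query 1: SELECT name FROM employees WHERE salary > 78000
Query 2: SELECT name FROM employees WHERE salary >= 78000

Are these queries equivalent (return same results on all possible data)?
No, not equivalent

Query 1 returns: [('Eve',), ('Peggy',), ('Carol',), ('Grace',)]
Query 2 returns: [('Eve',), ('Peggy',), ('Bob',), ('Carol',), ('Grace',)]

Reason: > vs >= gives different results when salary = 78000 exists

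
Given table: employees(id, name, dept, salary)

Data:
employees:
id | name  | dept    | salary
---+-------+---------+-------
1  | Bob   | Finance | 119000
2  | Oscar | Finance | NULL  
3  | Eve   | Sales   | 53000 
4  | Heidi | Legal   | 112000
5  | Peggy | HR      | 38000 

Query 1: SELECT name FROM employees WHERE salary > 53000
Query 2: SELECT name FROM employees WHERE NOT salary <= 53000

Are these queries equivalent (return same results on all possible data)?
Yes, equivalent

Both queries return: [('Bob',), ('Heidi',)]

Reason: Both filter salary > 53000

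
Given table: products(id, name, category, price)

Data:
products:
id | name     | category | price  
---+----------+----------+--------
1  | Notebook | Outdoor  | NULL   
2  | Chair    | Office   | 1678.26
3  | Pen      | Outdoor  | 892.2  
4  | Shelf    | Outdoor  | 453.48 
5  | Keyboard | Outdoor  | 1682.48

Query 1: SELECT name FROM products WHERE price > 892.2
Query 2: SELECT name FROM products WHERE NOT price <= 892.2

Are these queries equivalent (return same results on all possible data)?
Yes, equivalent

Both queries return: [('Chair',), ('Keyboard',)]

Reason: Both filter price > 892.2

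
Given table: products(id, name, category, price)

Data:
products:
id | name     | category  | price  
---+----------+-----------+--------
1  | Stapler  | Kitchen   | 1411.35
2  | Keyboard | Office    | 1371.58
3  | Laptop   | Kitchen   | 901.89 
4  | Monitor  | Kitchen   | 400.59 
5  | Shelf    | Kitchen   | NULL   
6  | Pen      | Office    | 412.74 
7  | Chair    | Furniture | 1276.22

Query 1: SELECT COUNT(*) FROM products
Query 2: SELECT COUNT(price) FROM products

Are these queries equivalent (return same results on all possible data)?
No, not equivalent

Query 1 returns: [(7,)]
Query 2 returns: [(6,)]

Reason: COUNT(*) includes NULLs, COUNT(column) excludes them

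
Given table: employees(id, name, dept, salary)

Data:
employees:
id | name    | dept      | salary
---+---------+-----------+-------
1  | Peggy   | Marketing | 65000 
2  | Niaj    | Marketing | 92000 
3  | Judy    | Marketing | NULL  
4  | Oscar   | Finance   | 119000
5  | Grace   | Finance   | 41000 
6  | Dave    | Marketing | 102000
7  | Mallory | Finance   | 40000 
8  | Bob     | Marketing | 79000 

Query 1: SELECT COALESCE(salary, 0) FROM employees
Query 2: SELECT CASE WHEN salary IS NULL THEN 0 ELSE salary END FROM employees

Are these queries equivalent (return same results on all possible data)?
Yes, equivalent

Both queries return: [(0,), (40000,), (41000,), (65000,), (79000,), (92000,), (102000,), (119000,)]

Reason: COALESCE vs CASE for NULL handling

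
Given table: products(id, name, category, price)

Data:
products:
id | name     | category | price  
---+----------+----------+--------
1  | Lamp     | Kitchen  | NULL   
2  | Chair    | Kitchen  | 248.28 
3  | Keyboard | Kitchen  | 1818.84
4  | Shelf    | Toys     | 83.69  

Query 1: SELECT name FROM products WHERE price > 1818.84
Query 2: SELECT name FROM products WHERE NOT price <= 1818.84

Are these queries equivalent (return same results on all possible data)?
Yes, equivalent

Both queries return: []

Reason: Both filter price > 1818.84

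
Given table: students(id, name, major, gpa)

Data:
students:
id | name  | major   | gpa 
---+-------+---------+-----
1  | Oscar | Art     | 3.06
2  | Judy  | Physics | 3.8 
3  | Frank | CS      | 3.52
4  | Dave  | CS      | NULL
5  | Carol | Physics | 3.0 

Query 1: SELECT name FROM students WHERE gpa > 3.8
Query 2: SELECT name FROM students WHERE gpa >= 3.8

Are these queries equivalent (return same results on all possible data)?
No, not equivalent

Query 1 returns: []
Query 2 returns: [('Judy',)]

Reason: > vs >= gives different results when gpa = 3.8 exists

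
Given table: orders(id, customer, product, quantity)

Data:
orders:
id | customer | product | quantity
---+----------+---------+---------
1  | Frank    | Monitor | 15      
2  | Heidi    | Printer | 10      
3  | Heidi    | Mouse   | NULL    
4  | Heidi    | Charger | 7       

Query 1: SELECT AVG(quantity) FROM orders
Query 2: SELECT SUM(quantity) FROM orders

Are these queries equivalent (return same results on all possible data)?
No, not equivalent

Query 1 returns: [(10.666666666666666,)]
Query 2 returns: [(32,)]

Reason: AVG vs SUM give different aggregate values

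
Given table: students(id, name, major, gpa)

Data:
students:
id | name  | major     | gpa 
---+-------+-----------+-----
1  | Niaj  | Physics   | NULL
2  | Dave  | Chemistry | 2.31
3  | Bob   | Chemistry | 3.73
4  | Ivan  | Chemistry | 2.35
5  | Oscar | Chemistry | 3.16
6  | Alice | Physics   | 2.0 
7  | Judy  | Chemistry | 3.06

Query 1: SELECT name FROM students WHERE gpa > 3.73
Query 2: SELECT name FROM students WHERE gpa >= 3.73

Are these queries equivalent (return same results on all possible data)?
No, not equivalent

Query 1 returns: []
Query 2 returns: [('Bob',)]

Reason: > vs >= gives different results when gpa = 3.73 exists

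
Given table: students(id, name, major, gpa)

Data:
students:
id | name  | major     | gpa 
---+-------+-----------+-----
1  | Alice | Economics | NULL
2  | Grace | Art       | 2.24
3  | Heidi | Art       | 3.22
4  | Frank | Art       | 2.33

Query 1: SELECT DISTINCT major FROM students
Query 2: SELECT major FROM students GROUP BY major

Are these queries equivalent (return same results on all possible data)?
Yes, equivalent

Both queries return: [('Art',), ('Economics',)]

Reason: Both get unique majors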